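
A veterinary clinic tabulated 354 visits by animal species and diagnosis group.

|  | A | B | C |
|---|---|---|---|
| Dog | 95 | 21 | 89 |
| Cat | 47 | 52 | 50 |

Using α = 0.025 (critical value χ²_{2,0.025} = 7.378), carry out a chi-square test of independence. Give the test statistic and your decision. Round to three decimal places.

Row totals: 205, 149. Column totals: 142, 73, 139. Grand total N = 354.
Expected counts (row total × column total / N):
  Dog, A: 205×142/354 = 82.2316
  Dog, B: 205×73/354 = 42.2740
  Dog, C: 205×139/354 = 80.4944
  Cat, A: 149×142/354 = 59.7684
  Cat, B: 149×73/354 = 30.7260
  Cat, C: 149×139/354 = 58.5056
Contributions (O − E)²/E:
  (95 − 82.2316)²/82.2316 = 1.9826
  (21 − 42.2740)²/42.2740 = 10.7059
  (89 − 80.4944)²/80.4944 = 0.8988
  (47 − 59.7684)²/59.7684 = 2.7277
  (52 − 30.7260)²/30.7260 = 14.7296
  (50 − 58.5056)²/58.5056 = 1.2366
χ² = 1.9826 + 10.7059 + 0.8988 + 2.7277 + 14.7296 + 1.2366 = 32.281
df = (2−1)(3−1) = 2. Since 32.281 > 7.378, reject the null hypothesis of independence at α = 0.025.

32.281; reject H₀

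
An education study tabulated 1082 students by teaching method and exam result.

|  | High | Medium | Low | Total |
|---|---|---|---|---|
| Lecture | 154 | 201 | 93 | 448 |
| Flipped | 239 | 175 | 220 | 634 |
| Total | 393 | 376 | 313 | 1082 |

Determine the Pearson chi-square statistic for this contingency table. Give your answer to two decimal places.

40.95

Grand total N = 1082.
Expected counts (row total × column total / N):
  Lecture, High: 448×393/1082 = 162.721
  Lecture, Medium: 448×376/1082 = 155.682
  Lecture, Low: 448×313/1082 = 129.597
  Flipped, High: 634×393/1082 = 230.279
  Flipped, Medium: 634×376/1082 = 220.318
  Flipped, Low: 634×313/1082 = 183.403
Contributions (O − E)²/E:
  (154 − 162.721)²/162.721 = 0.4674
  (201 − 155.682)²/155.682 = 13.1918
  (93 − 129.597)²/129.597 = 10.3347
  (239 − 230.279)²/230.279 = 0.3303
  (175 − 220.318)²/220.318 = 9.3216
  (220 − 183.403)²/183.403 = 7.3027
χ² = 0.4674 + 13.1918 + 10.3347 + 0.3303 + 9.3216 + 7.3027 = 40.95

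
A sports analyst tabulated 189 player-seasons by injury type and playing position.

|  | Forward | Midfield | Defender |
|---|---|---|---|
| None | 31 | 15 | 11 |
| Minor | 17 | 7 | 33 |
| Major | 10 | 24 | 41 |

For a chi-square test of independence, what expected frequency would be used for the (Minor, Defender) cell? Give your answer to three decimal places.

Row total (Minor) = 57; column total (Defender) = 85; grand total N = 189.
Expected count = (row total × column total) / N = 57 × 85 / 189 = 25.635.

25.635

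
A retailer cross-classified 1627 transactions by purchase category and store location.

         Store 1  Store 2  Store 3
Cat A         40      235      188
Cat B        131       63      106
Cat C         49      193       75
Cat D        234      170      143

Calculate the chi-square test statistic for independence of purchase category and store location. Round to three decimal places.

Row totals: 463, 300, 317, 547. Column totals: 454, 661, 512. Grand total N = 1627.
Expected counts (row total × column total / N):
  Cat A, Store 1: 463×454/1627 = 129.19607
  Cat A, Store 2: 463×661/1627 = 188.10264
  Cat A, Store 3: 463×512/1627 = 145.70129
  Cat B, Store 1: 300×454/1627 = 83.71235
  Cat B, Store 2: 300×661/1627 = 121.88076
  Cat B, Store 3: 300×512/1627 = 94.40688
  Cat C, Store 1: 317×454/1627 = 88.45605
  Cat C, Store 2: 317×661/1627 = 128.78734
  Cat C, Store 3: 317×512/1627 = 99.75661
  Cat D, Store 1: 547×454/1627 = 152.63553
  Cat D, Store 2: 547×661/1627 = 222.22926
  Cat D, Store 3: 547×512/1627 = 172.13522
Contributions (O − E)²/E:
  (40 − 129.19607)²/129.19607 = 61.5803
  (235 − 188.10264)²/188.10264 = 11.6924
  (188 − 145.70129)²/145.70129 = 12.2798
  (131 − 83.71235)²/83.71235 = 26.7120
  (63 − 121.88076)²/121.88076 = 28.4454
  (106 − 94.40688)²/94.40688 = 1.4236
  (49 − 88.45605)²/88.45605 = 17.5995
  (193 − 128.78734)²/128.78734 = 32.0161
  (75 − 99.75661)²/99.75661 = 6.1439
  (234 − 152.63553)²/152.63553 = 43.3725
  (170 − 222.22926)²/222.22926 = 12.2751
  (143 − 172.13522)²/172.13522 = 4.9314
χ² = 61.5803 + 11.6924 + 12.2798 + 26.7120 + 28.4454 + 1.4236 + 17.5995 + 32.0161 + 6.1439 + 43.3725 + 12.2751 + 4.9314 = 258.472

258.472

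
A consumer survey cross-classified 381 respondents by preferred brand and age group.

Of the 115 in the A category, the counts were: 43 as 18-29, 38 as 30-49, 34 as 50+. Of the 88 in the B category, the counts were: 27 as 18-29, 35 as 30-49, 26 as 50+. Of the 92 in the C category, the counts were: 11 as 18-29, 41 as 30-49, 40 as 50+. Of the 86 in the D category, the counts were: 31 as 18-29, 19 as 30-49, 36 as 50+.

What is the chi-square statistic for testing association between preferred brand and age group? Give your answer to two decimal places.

25.20

Row totals: 115, 88, 92, 86. Column totals: 112, 133, 136. Grand total N = 381.
Expected counts (row total × column total / N):
  A, 18-29: 115×112/381 = 33.806
  A, 30-49: 115×133/381 = 40.144
  A, 50+: 115×136/381 = 41.050
  B, 18-29: 88×112/381 = 25.869
  B, 30-49: 88×133/381 = 30.719
  B, 50+: 88×136/381 = 31.412
  C, 18-29: 92×112/381 = 27.045
  C, 30-49: 92×133/381 = 32.115
  C, 50+: 92×136/381 = 32.840
  D, 18-29: 86×112/381 = 25.281
  D, 30-49: 86×133/381 = 30.021
  D, 50+: 86×136/381 = 30.698
Contributions (O − E)²/E:
  (43 − 33.806)²/33.806 = 2.5004
  (38 − 40.144)²/40.144 = 0.1145
  (34 − 41.050)²/41.050 = 1.2108
  (27 − 25.869)²/25.869 = 0.0494
  (35 − 30.719)²/30.719 = 0.5966
  (26 − 31.412)²/31.412 = 0.9324
  (11 − 27.045)²/27.045 = 9.5190
  (41 − 32.115)²/32.115 = 2.4581
  (40 − 32.840)²/32.840 = 1.5611
  (31 − 25.281)²/25.281 = 1.2937
  (19 − 30.021)²/30.021 = 4.0459
  (36 − 30.698)²/30.698 = 0.9157
χ² = 2.5004 + 0.1145 + 1.2108 + 0.0494 + 0.5966 + 0.9324 + 9.5190 + 2.4581 + 1.5611 + 1.2937 + 4.0459 + 0.9157 = 25.20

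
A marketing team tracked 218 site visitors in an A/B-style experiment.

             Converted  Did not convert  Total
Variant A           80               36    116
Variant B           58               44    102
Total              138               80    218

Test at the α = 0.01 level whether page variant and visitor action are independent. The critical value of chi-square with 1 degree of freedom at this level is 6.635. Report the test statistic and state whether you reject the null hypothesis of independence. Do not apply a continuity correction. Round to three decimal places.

Grand total N = 218.
Expected counts (row total × column total / N):
  Variant A, Converted: 116×138/218 = 73.4312
  Variant A, Did not convert: 116×80/218 = 42.5688
  Variant B, Converted: 102×138/218 = 64.5688
  Variant B, Did not convert: 102×80/218 = 37.4312
Contributions (O − E)²/E:
  (80 − 73.4312)²/73.4312 = 0.5876
  (36 − 42.5688)²/42.5688 = 1.0136
  (58 − 64.5688)²/64.5688 = 0.6683
  (44 − 37.4312)²/37.4312 = 1.1528
χ² = 0.5876 + 1.0136 + 0.6683 + 1.1528 = 3.422
df = (2−1)(2−1) = 1. Since 3.422 < 6.635, fail to reject the null hypothesis of independence at α = 0.01.

3.422; fail to reject H₀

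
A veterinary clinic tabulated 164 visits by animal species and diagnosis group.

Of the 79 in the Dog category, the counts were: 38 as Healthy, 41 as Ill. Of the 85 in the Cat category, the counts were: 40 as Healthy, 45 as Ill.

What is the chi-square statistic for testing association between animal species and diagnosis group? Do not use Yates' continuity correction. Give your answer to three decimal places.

Row totals: 79, 85. Column totals: 78, 86. Grand total N = 164.
Expected counts (row total × column total / N):
  Dog, Healthy: 79×78/164 = 37.5732
  Dog, Ill: 79×86/164 = 41.4268
  Cat, Healthy: 85×78/164 = 40.4268
  Cat, Ill: 85×86/164 = 44.5732
Contributions (O − E)²/E:
  (38 − 37.5732)²/37.5732 = 0.0048
  (41 − 41.4268)²/41.4268 = 0.0044
  (40 − 40.4268)²/40.4268 = 0.0045
  (45 − 44.5732)²/44.5732 = 0.0041
χ² = 0.0048 + 0.0044 + 0.0045 + 0.0041 = 0.018

0.018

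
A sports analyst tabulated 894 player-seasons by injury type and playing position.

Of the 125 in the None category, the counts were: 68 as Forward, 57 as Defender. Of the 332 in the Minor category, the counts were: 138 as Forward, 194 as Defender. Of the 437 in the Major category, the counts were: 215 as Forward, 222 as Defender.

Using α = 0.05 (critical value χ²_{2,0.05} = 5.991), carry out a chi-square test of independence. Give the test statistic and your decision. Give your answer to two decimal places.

Row totals: 125, 332, 437. Column totals: 421, 473. Grand total N = 894.
Expected counts (row total × column total / N):
  None, Forward: 125×421/894 = 58.865
  None, Defender: 125×473/894 = 66.135
  Minor, Forward: 332×421/894 = 156.345
  Minor, Defender: 332×473/894 = 175.655
  Major, Forward: 437×421/894 = 205.791
  Major, Defender: 437×473/894 = 231.209
Contributions (O − E)²/E:
  (68 − 58.865)²/58.865 = 1.4176
  (57 − 66.135)²/66.135 = 1.2618
  (138 − 156.345)²/156.345 = 2.1525
  (194 − 175.655)²/175.655 = 1.9159
  (215 − 205.791)²/205.791 = 0.4121
  (222 − 231.209)²/231.209 = 0.3668
χ² = 1.4176 + 1.2618 + 2.1525 + 1.9159 + 0.4121 + 0.3668 = 7.53
df = (3−1)(2−1) = 2. Since 7.53 > 5.991, reject the null hypothesis of independence at α = 0.05.

7.53; reject H₀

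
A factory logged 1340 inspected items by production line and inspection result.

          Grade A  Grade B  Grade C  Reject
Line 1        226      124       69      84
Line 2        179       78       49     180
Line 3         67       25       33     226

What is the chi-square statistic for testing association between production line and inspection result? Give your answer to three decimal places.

Row totals: 503, 486, 351. Column totals: 472, 227, 151, 490. Grand total N = 1340.
Expected counts (row total × column total / N):
  Line 1, Grade A: 503×472/1340 = 177.1761
  Line 1, Grade B: 503×227/1340 = 85.2097
  Line 1, Grade C: 503×151/1340 = 56.6813
  Line 1, Reject: 503×490/1340 = 183.9328
  Line 2, Grade A: 486×472/1340 = 171.1881
  Line 2, Grade B: 486×227/1340 = 82.3299
  Line 2, Grade C: 486×151/1340 = 54.7657
  Line 2, Reject: 486×490/1340 = 177.7164
  Line 3, Grade A: 351×472/1340 = 123.6358
  Line 3, Grade B: 351×227/1340 = 59.4604
  Line 3, Grade C: 351×151/1340 = 39.5530
  Line 3, Reject: 351×490/1340 = 128.3507
Contributions (O − E)²/E:
  (226 − 177.1761)²/177.1761 = 13.4543
  (124 − 85.2097)²/85.2097 = 17.6586
  (69 − 56.6813)²/56.6813 = 2.6773
  (84 − 183.9328)²/183.9328 = 54.2946
  (179 − 171.1881)²/171.1881 = 0.3565
  (78 − 82.3299)²/82.3299 = 0.2277
  (49 − 54.7657)²/54.7657 = 0.6070
  (180 − 177.7164)²/177.7164 = 0.0293
  (67 − 123.6358)²/123.6358 = 25.9441
  (25 − 59.4604)²/59.4604 = 19.9716
  (33 − 39.5530)²/39.5530 = 1.0857
  (226 − 128.3507)²/128.3507 = 74.2917
χ² = 13.4543 + 17.6586 + 2.6773 + 54.2946 + 0.3565 + 0.2277 + 0.6070 + 0.0293 + 25.9441 + 19.9716 + 1.0857 + 74.2917 = 210.598

210.598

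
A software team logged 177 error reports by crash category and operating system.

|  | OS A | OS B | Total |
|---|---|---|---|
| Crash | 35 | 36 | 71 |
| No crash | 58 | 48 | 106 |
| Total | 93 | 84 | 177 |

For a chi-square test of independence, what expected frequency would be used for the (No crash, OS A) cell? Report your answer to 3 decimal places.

55.695

Row total (No crash) = 106; column total (OS A) = 93; grand total N = 177.
Expected count = (row total × column total) / N = 106 × 93 / 177 = 55.695.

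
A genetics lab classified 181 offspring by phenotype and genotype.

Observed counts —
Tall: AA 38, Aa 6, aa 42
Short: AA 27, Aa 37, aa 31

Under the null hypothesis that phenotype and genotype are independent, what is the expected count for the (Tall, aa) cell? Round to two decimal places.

34.69

Row total (Tall) = 86; column total (aa) = 73; grand total N = 181.
Expected count = (row total × column total) / N = 86 × 73 / 181 = 34.69.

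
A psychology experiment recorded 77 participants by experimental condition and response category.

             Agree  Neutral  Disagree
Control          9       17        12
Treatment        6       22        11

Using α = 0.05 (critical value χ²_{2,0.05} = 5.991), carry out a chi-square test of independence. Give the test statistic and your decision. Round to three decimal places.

1.272; fail to reject H₀

Row totals: 38, 39. Column totals: 15, 39, 23. Grand total N = 77.
Expected counts (row total × column total / N):
  Control, Agree: 38×15/77 = 7.4026
  Control, Neutral: 38×39/77 = 19.2468
  Control, Disagree: 38×23/77 = 11.3506
  Treatment, Agree: 39×15/77 = 7.5974
  Treatment, Neutral: 39×39/77 = 19.7532
  Treatment, Disagree: 39×23/77 = 11.6494
Contributions (O − E)²/E:
  (9 − 7.4026)²/7.4026 = 0.3447
  (17 − 19.2468)²/19.2468 = 0.2623
  (12 − 11.3506)²/11.3506 = 0.0372
  (6 − 7.5974)²/7.5974 = 0.3359
  (22 − 19.7532)²/19.7532 = 0.2556
  (11 − 11.6494)²/11.6494 = 0.0362
χ² = 0.3447 + 0.2623 + 0.0372 + 0.3359 + 0.2556 + 0.0362 = 1.272
df = (2−1)(3−1) = 2. Since 1.272 < 5.991, fail to reject the null hypothesis of independence at α = 0.05.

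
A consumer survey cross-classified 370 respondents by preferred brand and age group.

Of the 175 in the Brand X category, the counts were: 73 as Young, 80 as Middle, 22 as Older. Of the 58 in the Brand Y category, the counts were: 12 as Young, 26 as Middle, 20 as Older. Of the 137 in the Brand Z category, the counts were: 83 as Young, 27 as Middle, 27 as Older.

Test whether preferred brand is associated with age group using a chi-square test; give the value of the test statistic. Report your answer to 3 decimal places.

42.593

Row totals: 175, 58, 137. Column totals: 168, 133, 69. Grand total N = 370.
Expected counts (row total × column total / N):
  Brand X, Young: 175×168/370 = 79.4595
  Brand X, Middle: 175×133/370 = 62.9054
  Brand X, Older: 175×69/370 = 32.6351
  Brand Y, Young: 58×168/370 = 26.3351
  Brand Y, Middle: 58×133/370 = 20.8486
  Brand Y, Older: 58×69/370 = 10.8162
  Brand Z, Young: 137×168/370 = 62.2054
  Brand Z, Middle: 137×133/370 = 49.2459
  Brand Z, Older: 137×69/370 = 25.5486
Contributions (O − E)²/E:
  (73 − 79.4595)²/79.4595 = 0.5251
  (80 − 62.9054)²/62.9054 = 4.6455
  (22 − 32.6351)²/32.6351 = 3.4658
  (12 − 26.3351)²/26.3351 = 7.8031
  (26 − 20.8486)²/20.8486 = 1.2728
  (20 − 10.8162)²/10.8162 = 7.7978
  (83 − 62.2054)²/62.2054 = 6.9514
  (27 − 49.2459)²/49.2459 = 10.0492
  (27 − 25.5486)²/25.5486 = 0.0825
χ² = 0.5251 + 4.6455 + 3.4658 + 7.8031 + 1.2728 + 7.7978 + 6.9514 + 10.0492 + 0.0825 = 42.593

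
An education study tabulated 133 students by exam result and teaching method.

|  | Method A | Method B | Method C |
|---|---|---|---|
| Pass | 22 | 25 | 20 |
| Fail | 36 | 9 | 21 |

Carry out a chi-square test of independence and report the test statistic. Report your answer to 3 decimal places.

10.926

Row totals: 67, 66. Column totals: 58, 34, 41. Grand total N = 133.
Expected counts (row total × column total / N):
  Pass, Method A: 67×58/133 = 29.2180
  Pass, Method B: 67×34/133 = 17.1278
  Pass, Method C: 67×41/133 = 20.6541
  Fail, Method A: 66×58/133 = 28.7820
  Fail, Method B: 66×34/133 = 16.8722
  Fail, Method C: 66×41/133 = 20.3459
Contributions (O − E)²/E:
  (22 − 29.2180)²/29.2180 = 1.7831
  (25 − 17.1278)²/17.1278 = 3.6182
  (20 − 20.6541)²/20.6541 = 0.0207
  (36 − 28.7820)²/28.7820 = 1.8101
  (9 − 16.8722)²/16.8722 = 3.6730
  (21 − 20.3459)²/20.3459 = 0.0210
χ² = 1.7831 + 3.6182 + 0.0207 + 1.8101 + 3.6730 + 0.0210 = 10.926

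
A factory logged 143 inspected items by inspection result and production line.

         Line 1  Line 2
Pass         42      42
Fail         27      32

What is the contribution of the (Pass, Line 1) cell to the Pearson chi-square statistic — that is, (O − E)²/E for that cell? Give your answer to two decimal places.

Row total (Pass) = 84; column total (Line 1) = 69; N = 143.
Expected count E = 84 × 69 / 143 = 40.531.
Contribution = (O − E)²/E = (42 − 40.531)² / 40.531 = 0.05.

0.05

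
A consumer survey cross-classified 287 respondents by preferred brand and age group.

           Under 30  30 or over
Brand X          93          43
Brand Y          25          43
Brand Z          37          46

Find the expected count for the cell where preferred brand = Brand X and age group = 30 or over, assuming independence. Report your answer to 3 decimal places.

Row total (Brand X) = 136; column total (30 or over) = 132; grand total N = 287.
Expected count = (row total × column total) / N = 136 × 132 / 287 = 62.551.

62.551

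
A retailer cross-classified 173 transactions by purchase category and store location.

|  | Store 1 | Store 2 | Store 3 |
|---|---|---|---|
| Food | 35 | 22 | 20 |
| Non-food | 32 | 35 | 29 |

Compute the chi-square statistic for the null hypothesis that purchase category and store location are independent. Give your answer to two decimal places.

Row totals: 77, 96. Column totals: 67, 57, 49. Grand total N = 173.
Expected counts (row total × column total / N):
  Food, Store 1: 77×67/173 = 29.821
  Food, Store 2: 77×57/173 = 25.370
  Food, Store 3: 77×49/173 = 21.809
  Non-food, Store 1: 96×67/173 = 37.179
  Non-food, Store 2: 96×57/173 = 31.630
  Non-food, Store 3: 96×49/173 = 27.191
Contributions (O − E)²/E:
  (35 − 29.821)²/29.821 = 0.8994
  (22 − 25.370)²/25.370 = 0.4477
  (20 − 21.809)²/21.809 = 0.1501
  (32 − 37.179)²/37.179 = 0.7214
  (35 − 31.630)²/31.630 = 0.3591
  (29 − 27.191)²/27.191 = 0.1204
χ² = 0.8994 + 0.4477 + 0.1501 + 0.7214 + 0.3591 + 0.1204 = 2.70

2.70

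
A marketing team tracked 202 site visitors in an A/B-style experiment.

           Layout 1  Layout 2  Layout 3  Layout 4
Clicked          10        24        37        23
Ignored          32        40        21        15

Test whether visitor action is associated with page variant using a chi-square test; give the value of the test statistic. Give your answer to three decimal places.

20.751

Row totals: 94, 108. Column totals: 42, 64, 58, 38. Grand total N = 202.
Expected counts (row total × column total / N):
  Clicked, Layout 1: 94×42/202 = 19.5446
  Clicked, Layout 2: 94×64/202 = 29.7822
  Clicked, Layout 3: 94×58/202 = 26.9901
  Clicked, Layout 4: 94×38/202 = 17.6832
  Ignored, Layout 1: 108×42/202 = 22.4554
  Ignored, Layout 2: 108×64/202 = 34.2178
  Ignored, Layout 3: 108×58/202 = 31.0099
  Ignored, Layout 4: 108×38/202 = 20.3168
Contributions (O − E)²/E:
  (10 − 19.5446)²/19.5446 = 4.6611
  (24 − 29.7822)²/29.7822 = 1.1226
  (37 − 26.9901)²/26.9901 = 3.7124
  (23 − 17.6832)²/17.6832 = 1.5986
  (32 − 22.4554)²/22.4554 = 4.0569
  (40 − 34.2178)²/34.2178 = 0.9771
  (21 − 31.0099)²/31.0099 = 3.2312
  (15 − 20.3168)²/20.3168 = 1.3914
χ² = 4.6611 + 1.1226 + 3.7124 + 1.5986 + 4.0569 + 0.9771 + 3.2312 + 1.3914 = 20.751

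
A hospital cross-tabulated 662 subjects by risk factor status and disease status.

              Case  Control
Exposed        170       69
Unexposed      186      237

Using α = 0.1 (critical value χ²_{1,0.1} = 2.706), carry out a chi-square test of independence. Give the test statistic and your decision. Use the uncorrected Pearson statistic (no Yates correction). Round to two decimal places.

45.31; reject H₀

Row totals: 239, 423. Column totals: 356, 306. Grand total N = 662.
Expected counts (row total × column total / N):
  Exposed, Case: 239×356/662 = 128.526
  Exposed, Control: 239×306/662 = 110.474
  Unexposed, Case: 423×356/662 = 227.474
  Unexposed, Control: 423×306/662 = 195.526
Contributions (O − E)²/E:
  (170 − 128.526)²/128.526 = 13.3832
  (69 − 110.474)²/110.474 = 15.5701
  (186 − 227.474)²/227.474 = 7.5617
  (237 − 195.526)²/195.526 = 8.7973
χ² = 13.3832 + 15.5701 + 7.5617 + 8.7973 = 45.31
df = (2−1)(2−1) = 1. Since 45.31 > 2.706, reject the null hypothesis of independence at α = 0.1.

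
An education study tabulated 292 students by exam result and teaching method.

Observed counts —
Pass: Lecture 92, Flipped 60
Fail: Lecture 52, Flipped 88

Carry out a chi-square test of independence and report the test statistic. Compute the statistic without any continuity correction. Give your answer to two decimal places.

15.94

Row totals: 152, 140. Column totals: 144, 148. Grand total N = 292.
Expected counts (row total × column total / N):
  Pass, Lecture: 152×144/292 = 74.959
  Pass, Flipped: 152×148/292 = 77.041
  Fail, Lecture: 140×144/292 = 69.041
  Fail, Flipped: 140×148/292 = 70.959
Contributions (O − E)²/E:
  (92 − 74.959)²/74.959 = 3.8741
  (60 − 77.041)²/77.041 = 3.7694
  (52 − 69.041)²/69.041 = 4.2061
  (88 − 70.959)²/70.959 = 4.0924
χ² = 3.8741 + 3.7694 + 4.2061 + 4.0924 = 15.94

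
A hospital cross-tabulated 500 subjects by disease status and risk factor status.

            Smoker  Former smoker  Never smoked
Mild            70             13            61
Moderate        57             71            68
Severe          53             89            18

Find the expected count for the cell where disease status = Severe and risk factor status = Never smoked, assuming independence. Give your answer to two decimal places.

47.04

Row total (Severe) = 160; column total (Never smoked) = 147; grand total N = 500.
Expected count = (row total × column total) / N = 160 × 147 / 500 = 47.04.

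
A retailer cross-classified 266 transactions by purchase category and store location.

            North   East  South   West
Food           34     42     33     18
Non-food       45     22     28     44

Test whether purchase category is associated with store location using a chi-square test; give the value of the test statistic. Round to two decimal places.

Row totals: 127, 139. Column totals: 79, 64, 61, 62. Grand total N = 266.
Expected counts (row total × column total / N):
  Food, North: 127×79/266 = 37.718
  Food, East: 127×64/266 = 30.556
  Food, South: 127×61/266 = 29.124
  Food, West: 127×62/266 = 29.602
  Non-food, North: 139×79/266 = 41.282
  Non-food, East: 139×64/266 = 33.444
  Non-food, South: 139×61/266 = 31.876
  Non-food, West: 139×62/266 = 32.398
Contributions (O − E)²/E:
  (34 − 37.718)²/37.718 = 0.3665
  (42 − 30.556)²/30.556 = 4.2861
  (33 − 29.124)²/29.124 = 0.5158
  (18 − 29.602)²/29.602 = 4.5472
  (45 − 41.282)²/41.282 = 0.3349
  (22 − 33.444)²/33.444 = 3.9160
  (28 − 31.876)²/31.876 = 0.4713
  (44 − 32.398)²/32.398 = 4.1548
χ² = 0.3665 + 4.2861 + 0.5158 + 4.5472 + 0.3349 + 3.9160 + 0.4713 + 4.1548 = 18.59

18.59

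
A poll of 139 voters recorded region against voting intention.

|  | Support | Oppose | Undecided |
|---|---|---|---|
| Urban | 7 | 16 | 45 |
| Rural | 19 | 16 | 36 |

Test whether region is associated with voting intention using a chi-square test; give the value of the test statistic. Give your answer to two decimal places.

6.48

Row totals: 68, 71. Column totals: 26, 32, 81. Grand total N = 139.
Expected counts (row total × column total / N):
  Urban, Support: 68×26/139 = 12.719
  Urban, Oppose: 68×32/139 = 15.655
  Urban, Undecided: 68×81/139 = 39.626
  Rural, Support: 71×26/139 = 13.281
  Rural, Oppose: 71×32/139 = 16.345
  Rural, Undecided: 71×81/139 = 41.374
Contributions (O − E)²/E:
  (7 − 12.719)²/12.719 = 2.5715
  (16 − 15.655)²/15.655 = 0.0076
  (45 − 39.626)²/39.626 = 0.7288
  (19 − 13.281)²/13.281 = 2.4627
  (16 − 16.345)²/16.345 = 0.0073
  (36 − 41.374)²/41.374 = 0.6980
χ² = 2.5715 + 0.0076 + 0.7288 + 2.4627 + 0.0073 + 0.6980 = 6.48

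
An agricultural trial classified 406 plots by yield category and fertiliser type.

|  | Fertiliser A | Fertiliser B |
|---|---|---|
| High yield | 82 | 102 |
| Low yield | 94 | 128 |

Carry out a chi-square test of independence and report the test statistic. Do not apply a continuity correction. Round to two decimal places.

0.20

Row totals: 184, 222. Column totals: 176, 230. Grand total N = 406.
Expected counts (row total × column total / N):
  High yield, Fertiliser A: 184×176/406 = 79.764
  High yield, Fertiliser B: 184×230/406 = 104.236
  Low yield, Fertiliser A: 222×176/406 = 96.236
  Low yield, Fertiliser B: 222×230/406 = 125.764
Contributions (O − E)²/E:
  (82 − 79.764)²/79.764 = 0.0627
  (102 − 104.236)²/104.236 = 0.0480
  (94 − 96.236)²/96.236 = 0.0520
  (128 − 125.764)²/125.764 = 0.0398
χ² = 0.0627 + 0.0480 + 0.0520 + 0.0398 = 0.20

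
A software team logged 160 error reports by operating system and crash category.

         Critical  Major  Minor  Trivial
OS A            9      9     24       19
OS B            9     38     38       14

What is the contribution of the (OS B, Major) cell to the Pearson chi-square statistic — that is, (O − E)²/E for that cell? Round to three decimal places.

2.735

Row total (OS B) = 99; column total (Major) = 47; N = 160.
Expected count E = 99 × 47 / 160 = 29.0813.
Contribution = (O − E)²/E = (38 − 29.0813)² / 29.0813 = 2.735.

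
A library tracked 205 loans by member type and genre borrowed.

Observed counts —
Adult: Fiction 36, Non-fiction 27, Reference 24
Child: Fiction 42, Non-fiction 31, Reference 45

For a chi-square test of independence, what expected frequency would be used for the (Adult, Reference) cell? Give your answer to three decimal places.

Row total (Adult) = 87; column total (Reference) = 69; grand total N = 205.
Expected count = (row total × column total) / N = 87 × 69 / 205 = 29.283.

29.283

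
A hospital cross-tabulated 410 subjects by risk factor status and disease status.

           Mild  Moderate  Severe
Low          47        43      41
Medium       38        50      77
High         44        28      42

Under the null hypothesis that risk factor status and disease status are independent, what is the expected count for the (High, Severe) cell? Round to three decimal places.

44.488

Row total (High) = 114; column total (Severe) = 160; grand total N = 410.
Expected count = (row total × column total) / N = 114 × 160 / 410 = 44.488.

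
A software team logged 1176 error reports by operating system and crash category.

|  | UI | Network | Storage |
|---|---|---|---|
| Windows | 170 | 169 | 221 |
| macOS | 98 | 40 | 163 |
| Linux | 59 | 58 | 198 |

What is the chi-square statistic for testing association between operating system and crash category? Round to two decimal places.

65.24

Row totals: 560, 301, 315. Column totals: 327, 267, 582. Grand total N = 1176.
Expected counts (row total × column total / N):
  Windows, UI: 560×327/1176 = 155.714
  Windows, Network: 560×267/1176 = 127.143
  Windows, Storage: 560×582/1176 = 277.143
  macOS, UI: 301×327/1176 = 83.696
  macOS, Network: 301×267/1176 = 68.339
  macOS, Storage: 301×582/1176 = 148.964
  Linux, UI: 315×327/1176 = 87.589
  Linux, Network: 315×267/1176 = 71.518
  Linux, Storage: 315×582/1176 = 155.893
Contributions (O − E)²/E:
  (170 − 155.714)²/155.714 = 1.3107
  (169 − 127.143)²/127.143 = 13.7798
  (221 − 277.143)²/277.143 = 11.3733
  (98 − 83.696)²/83.696 = 2.4446
  (40 − 68.339)²/68.339 = 11.7517
  (163 − 148.964)²/148.964 = 1.3225
  (59 − 87.589)²/87.589 = 9.3314
  (58 − 71.518)²/71.518 = 2.5551
  (198 − 155.893)²/155.893 = 11.3732
χ² = 1.3107 + 13.7798 + 11.3733 + 2.4446 + 11.7517 + 1.3225 + 9.3314 + 2.5551 + 11.3732 = 65.24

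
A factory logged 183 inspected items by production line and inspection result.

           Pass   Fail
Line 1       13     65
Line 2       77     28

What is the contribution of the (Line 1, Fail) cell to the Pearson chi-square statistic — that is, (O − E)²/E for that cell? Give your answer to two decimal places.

Row total (Line 1) = 78; column total (Fail) = 93; N = 183.
Expected count E = 78 × 93 / 183 = 39.6393.
Contribution = (O − E)²/E = (65 − 39.6393)² / 39.6393 = 16.23.

16.23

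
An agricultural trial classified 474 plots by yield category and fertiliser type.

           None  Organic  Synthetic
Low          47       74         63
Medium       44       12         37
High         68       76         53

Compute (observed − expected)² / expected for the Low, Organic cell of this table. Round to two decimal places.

1.96

Row total (Low) = 184; column total (Organic) = 162; N = 474.
Expected count E = 184 × 162 / 474 = 62.886.
Contribution = (O − E)²/E = (74 − 62.886)² / 62.886 = 1.96.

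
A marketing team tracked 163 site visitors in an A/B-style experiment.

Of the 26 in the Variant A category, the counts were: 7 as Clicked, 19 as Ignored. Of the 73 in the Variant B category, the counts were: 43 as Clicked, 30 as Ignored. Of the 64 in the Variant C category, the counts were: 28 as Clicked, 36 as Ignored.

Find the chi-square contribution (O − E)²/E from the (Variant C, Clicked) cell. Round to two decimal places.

Row total (Variant C) = 64; column total (Clicked) = 78; N = 163.
Expected count E = 64 × 78 / 163 = 30.626.
Contribution = (O − E)²/E = (28 − 30.626)² / 30.626 = 0.23.

0.23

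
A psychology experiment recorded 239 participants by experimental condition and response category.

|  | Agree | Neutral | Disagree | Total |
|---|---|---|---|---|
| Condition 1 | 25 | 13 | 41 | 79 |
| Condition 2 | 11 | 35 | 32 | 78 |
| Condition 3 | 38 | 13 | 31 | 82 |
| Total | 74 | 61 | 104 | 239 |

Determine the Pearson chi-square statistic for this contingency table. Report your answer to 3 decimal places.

32.428

Grand total N = 239.
Expected counts (row total × column total / N):
  Condition 1, Agree: 79×74/239 = 24.4603
  Condition 1, Neutral: 79×61/239 = 20.1632
  Condition 1, Disagree: 79×104/239 = 34.3766
  Condition 2, Agree: 78×74/239 = 24.1506
  Condition 2, Neutral: 78×61/239 = 19.9079
  Condition 2, Disagree: 78×104/239 = 33.9414
  Condition 3, Agree: 82×74/239 = 25.3891
  Condition 3, Neutral: 82×61/239 = 20.9289
  Condition 3, Disagree: 82×104/239 = 35.6820
Contributions (O − E)²/E:
  (25 − 24.4603)²/24.4603 = 0.0119
  (13 − 20.1632)²/20.1632 = 2.5448
  (41 − 34.3766)²/34.3766 = 1.2761
  (11 − 24.1506)²/24.1506 = 7.1608
  (35 − 19.9079)²/19.9079 = 11.4413
  (32 − 33.9414)²/33.9414 = 0.1110
  (38 − 25.3891)²/25.3891 = 6.2639
  (13 − 20.9289)²/20.9289 = 3.0039
  (31 − 35.6820)²/35.6820 = 0.6143
χ² = 0.0119 + 2.5448 + 1.2761 + 7.1608 + 11.4413 + 0.1110 + 6.2639 + 3.0039 + 0.6143 = 32.428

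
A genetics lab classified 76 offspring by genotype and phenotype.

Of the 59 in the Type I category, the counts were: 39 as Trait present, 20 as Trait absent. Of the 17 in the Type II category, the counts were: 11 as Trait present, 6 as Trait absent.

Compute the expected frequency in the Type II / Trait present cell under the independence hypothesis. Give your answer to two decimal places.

11.18

Row total (Type II) = 17; column total (Trait present) = 50; grand total N = 76.
Expected count = (row total × column total) / N = 17 × 50 / 76 = 11.18.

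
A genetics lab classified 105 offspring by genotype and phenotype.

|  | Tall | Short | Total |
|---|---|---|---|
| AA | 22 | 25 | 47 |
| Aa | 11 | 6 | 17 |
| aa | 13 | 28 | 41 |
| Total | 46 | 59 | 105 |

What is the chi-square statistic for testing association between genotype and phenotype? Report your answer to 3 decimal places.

5.627

Grand total N = 105.
Expected counts (row total × column total / N):
  AA, Tall: 47×46/105 = 20.5905
  AA, Short: 47×59/105 = 26.4095
  Aa, Tall: 17×46/105 = 7.4476
  Aa, Short: 17×59/105 = 9.5524
  aa, Tall: 41×46/105 = 17.9619
  aa, Short: 41×59/105 = 23.0381
Contributions (O − E)²/E:
  (22 − 20.5905)²/20.5905 = 0.0965
  (25 − 26.4095)²/26.4095 = 0.0752
  (11 − 7.4476)²/7.4476 = 1.6944
  (6 − 9.5524)²/9.5524 = 1.3211
  (13 − 17.9619)²/17.9619 = 1.3707
  (28 − 23.0381)²/23.0381 = 1.0687
χ² = 0.0965 + 0.0752 + 1.6944 + 1.3211 + 1.3707 + 1.0687 = 5.627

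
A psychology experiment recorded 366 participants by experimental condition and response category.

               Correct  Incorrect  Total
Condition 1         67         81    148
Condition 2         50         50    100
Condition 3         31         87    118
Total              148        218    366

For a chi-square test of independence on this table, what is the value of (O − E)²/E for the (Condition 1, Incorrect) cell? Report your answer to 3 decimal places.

Row total (Condition 1) = 148; column total (Incorrect) = 218; N = 366.
Expected count E = 148 × 218 / 366 = 88.1530.
Contribution = (O − E)²/E = (81 − 88.1530)² / 88.1530 = 0.580.

0.580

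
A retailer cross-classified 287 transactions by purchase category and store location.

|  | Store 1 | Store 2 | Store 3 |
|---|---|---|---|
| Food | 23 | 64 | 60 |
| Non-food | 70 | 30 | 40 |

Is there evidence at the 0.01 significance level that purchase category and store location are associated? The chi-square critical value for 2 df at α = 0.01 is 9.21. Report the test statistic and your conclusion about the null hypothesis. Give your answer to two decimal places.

39.90; reject H₀

Row totals: 147, 140. Column totals: 93, 94, 100. Grand total N = 287.
Expected counts (row total × column total / N):
  Food, Store 1: 147×93/287 = 47.634
  Food, Store 2: 147×94/287 = 48.146
  Food, Store 3: 147×100/287 = 51.220
  Non-food, Store 1: 140×93/287 = 45.366
  Non-food, Store 2: 140×94/287 = 45.854
  Non-food, Store 3: 140×100/287 = 48.780
Contributions (O − E)²/E:
  (23 − 47.634)²/47.634 = 12.7395
  (64 − 48.146)²/48.146 = 5.2206
  (60 − 51.220)²/51.220 = 1.5050
  (70 − 45.366)²/45.366 = 13.3764
  (30 − 45.854)²/45.854 = 5.4815
  (40 − 48.780)²/48.780 = 1.5803
χ² = 12.7395 + 5.2206 + 1.5050 + 13.3764 + 5.4815 + 1.5803 = 39.90
df = (2−1)(3−1) = 2. Since 39.90 > 9.21, reject the null hypothesis of independence at α = 0.01.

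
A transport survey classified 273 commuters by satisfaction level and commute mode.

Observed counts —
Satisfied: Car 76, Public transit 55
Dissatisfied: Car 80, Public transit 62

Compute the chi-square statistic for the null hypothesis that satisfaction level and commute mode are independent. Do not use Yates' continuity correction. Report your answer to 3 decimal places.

0.078

Row totals: 131, 142. Column totals: 156, 117. Grand total N = 273.
Expected counts (row total × column total / N):
  Satisfied, Car: 131×156/273 = 74.8571
  Satisfied, Public transit: 131×117/273 = 56.1429
  Dissatisfied, Car: 142×156/273 = 81.1429
  Dissatisfied, Public transit: 142×117/273 = 60.8571
Contributions (O − E)²/E:
  (76 − 74.8571)²/74.8571 = 0.0174
  (55 − 56.1429)²/56.1429 = 0.0233
  (80 − 81.1429)²/81.1429 = 0.0161
  (62 − 60.8571)²/60.8571 = 0.0215
χ² = 0.0174 + 0.0233 + 0.0161 + 0.0215 = 0.078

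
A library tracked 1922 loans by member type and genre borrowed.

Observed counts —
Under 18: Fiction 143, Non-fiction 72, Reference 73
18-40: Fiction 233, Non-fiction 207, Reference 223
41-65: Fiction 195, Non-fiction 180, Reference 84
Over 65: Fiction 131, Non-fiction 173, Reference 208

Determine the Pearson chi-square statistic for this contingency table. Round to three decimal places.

Row totals: 288, 663, 459, 512. Column totals: 702, 632, 588. Grand total N = 1922.
Expected counts (row total × column total / N):
  Under 18, Fiction: 288×702/1922 = 105.1904
  Under 18, Non-fiction: 288×632/1922 = 94.7014
  Under 18, Reference: 288×588/1922 = 88.1082
  18-40, Fiction: 663×702/1922 = 242.1571
  18-40, Non-fiction: 663×632/1922 = 218.0104
  18-40, Reference: 663×588/1922 = 202.8325
  41-65, Fiction: 459×702/1922 = 167.6472
  41-65, Non-fiction: 459×632/1922 = 150.9303
  41-65, Reference: 459×588/1922 = 140.4225
  Over 65, Fiction: 512×702/1922 = 187.0052
  Over 65, Non-fiction: 512×632/1922 = 168.3580
  Over 65, Reference: 512×588/1922 = 156.6368
Contributions (O − E)²/E:
  (143 − 105.1904)²/105.1904 = 13.5903
  (72 − 94.7014)²/94.7014 = 5.4419
  (73 − 88.1082)²/88.1082 = 2.5907
  (233 − 242.1571)²/242.1571 = 0.3463
  (207 − 218.0104)²/218.0104 = 0.5561
  (223 − 202.8325)²/202.8325 = 2.0052
  (195 − 167.6472)²/167.6472 = 4.4628
  (180 − 150.9303)²/150.9303 = 5.5989
  (84 − 140.4225)²/140.4225 = 22.6709
  (131 − 187.0052)²/187.0052 = 16.7727
  (173 − 168.3580)²/168.3580 = 0.1280
  (208 − 156.6368)²/156.6368 = 16.8426
χ² = 13.5903 + 5.4419 + 2.5907 + 0.3463 + 0.5561 + 2.0052 + 4.4628 + 5.5989 + 22.6709 + 16.7727 + 0.1280 + 16.8426 = 91.006

91.006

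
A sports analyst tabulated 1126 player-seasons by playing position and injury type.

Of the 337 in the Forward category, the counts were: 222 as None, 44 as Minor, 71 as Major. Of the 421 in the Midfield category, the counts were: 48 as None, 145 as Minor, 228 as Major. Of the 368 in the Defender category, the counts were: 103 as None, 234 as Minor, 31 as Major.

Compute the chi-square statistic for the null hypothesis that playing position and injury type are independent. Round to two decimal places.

Row totals: 337, 421, 368. Column totals: 373, 423, 330. Grand total N = 1126.
Expected counts (row total × column total / N):
  Forward, None: 337×373/1126 = 111.635
  Forward, Minor: 337×423/1126 = 126.599
  Forward, Major: 337×330/1126 = 98.766
  Midfield, None: 421×373/1126 = 139.461
  Midfield, Minor: 421×423/1126 = 158.155
  Midfield, Major: 421×330/1126 = 123.384
  Defender, None: 368×373/1126 = 121.904
  Defender, Minor: 368×423/1126 = 138.245
  Defender, Major: 368×330/1126 = 107.851
Contributions (O − E)²/E:
  (222 − 111.635)²/111.635 = 109.1094
  (44 − 126.599)²/126.599 = 53.8914
  (71 − 98.766)²/98.766 = 7.8058
  (48 − 139.461)²/139.461 = 59.9817
  (145 − 158.155)²/158.155 = 1.0942
  (228 − 123.384)²/123.384 = 88.7028
  (103 − 121.904)²/121.904 = 2.9315
  (234 − 138.245)²/138.245 = 66.3244
  (31 − 107.851)²/107.851 = 54.7614
χ² = 109.1094 + 53.8914 + 7.8058 + 59.9817 + 1.0942 + 88.7028 + 2.9315 + 66.3244 + 54.7614 = 444.60

444.60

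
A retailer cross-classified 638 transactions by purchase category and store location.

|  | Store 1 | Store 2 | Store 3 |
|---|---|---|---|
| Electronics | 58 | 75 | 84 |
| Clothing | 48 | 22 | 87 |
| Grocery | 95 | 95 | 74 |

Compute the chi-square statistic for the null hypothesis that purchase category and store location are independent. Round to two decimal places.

Row totals: 217, 157, 264. Column totals: 201, 192, 245. Grand total N = 638.
Expected counts (row total × column total / N):
  Electronics, Store 1: 217×201/638 = 68.3652
  Electronics, Store 2: 217×192/638 = 65.3041
  Electronics, Store 3: 217×245/638 = 83.3307
  Clothing, Store 1: 157×201/638 = 49.4624
  Clothing, Store 2: 157×192/638 = 47.2476
  Clothing, Store 3: 157×245/638 = 60.2900
  Grocery, Store 1: 264×201/638 = 83.1724
  Grocery, Store 2: 264×192/638 = 79.4483
  Grocery, Store 3: 264×245/638 = 101.3793
Contributions (O − E)²/E:
  (58 − 68.3652)²/68.3652 = 1.5715
  (75 − 65.3041)²/65.3041 = 1.4396
  (84 − 83.3307)²/83.3307 = 0.0054
  (48 − 49.4624)²/49.4624 = 0.0432
  (22 − 47.2476)²/47.2476 = 13.4915
  (87 − 60.2900)²/60.2900 = 11.8332
  (95 − 83.1724)²/83.1724 = 1.6820
  (95 − 79.4483)²/79.4483 = 3.0442
  (74 − 101.3793)²/101.3793 = 7.3943
χ² = 1.5715 + 1.4396 + 0.0054 + 0.0432 + 13.4915 + 11.8332 + 1.6820 + 3.0442 + 7.3943 = 40.50

40.50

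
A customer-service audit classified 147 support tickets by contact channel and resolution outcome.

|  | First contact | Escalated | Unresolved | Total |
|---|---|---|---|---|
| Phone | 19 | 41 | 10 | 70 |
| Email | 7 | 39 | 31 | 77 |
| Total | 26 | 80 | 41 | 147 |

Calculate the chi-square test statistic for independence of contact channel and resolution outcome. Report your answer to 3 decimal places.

16.048

Grand total N = 147.
Expected counts (row total × column total / N):
  Phone, First contact: 70×26/147 = 12.3810
  Phone, Escalated: 70×80/147 = 38.0952
  Phone, Unresolved: 70×41/147 = 19.5238
  Email, First contact: 77×26/147 = 13.6190
  Email, Escalated: 77×80/147 = 41.9048
  Email, Unresolved: 77×41/147 = 21.4762
Contributions (O − E)²/E:
  (19 − 12.3810)²/12.3810 = 3.5386
  (41 − 38.0952)²/38.0952 = 0.2215
  (10 − 19.5238)²/19.5238 = 4.6458
  (7 − 13.6190)²/13.6190 = 3.2169
  (39 − 41.9048)²/41.9048 = 0.2014
  (31 − 21.4762)²/21.4762 = 4.2234
χ² = 3.5386 + 0.2215 + 4.6458 + 3.2169 + 0.2014 + 4.2234 = 16.048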